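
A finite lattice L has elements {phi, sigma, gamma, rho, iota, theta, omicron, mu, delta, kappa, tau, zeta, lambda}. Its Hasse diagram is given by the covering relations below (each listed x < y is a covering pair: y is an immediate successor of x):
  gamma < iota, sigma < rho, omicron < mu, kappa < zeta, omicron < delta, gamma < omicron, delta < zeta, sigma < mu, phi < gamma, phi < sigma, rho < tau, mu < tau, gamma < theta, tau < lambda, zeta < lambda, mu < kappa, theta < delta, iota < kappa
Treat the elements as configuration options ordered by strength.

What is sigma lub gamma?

Common upper bounds of {sigma, gamma}: kappa, lambda, mu, tau, zeta.
The least among these is mu.

mu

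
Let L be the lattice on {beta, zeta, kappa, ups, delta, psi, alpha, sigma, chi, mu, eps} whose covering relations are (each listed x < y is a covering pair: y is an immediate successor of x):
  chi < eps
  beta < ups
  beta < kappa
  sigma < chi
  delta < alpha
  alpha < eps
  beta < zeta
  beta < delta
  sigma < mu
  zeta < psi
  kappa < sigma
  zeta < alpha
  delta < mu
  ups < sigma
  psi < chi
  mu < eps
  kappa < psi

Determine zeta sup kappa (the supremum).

Common upper bounds of {zeta, kappa}: chi, eps, psi.
The least among these is psi.

psi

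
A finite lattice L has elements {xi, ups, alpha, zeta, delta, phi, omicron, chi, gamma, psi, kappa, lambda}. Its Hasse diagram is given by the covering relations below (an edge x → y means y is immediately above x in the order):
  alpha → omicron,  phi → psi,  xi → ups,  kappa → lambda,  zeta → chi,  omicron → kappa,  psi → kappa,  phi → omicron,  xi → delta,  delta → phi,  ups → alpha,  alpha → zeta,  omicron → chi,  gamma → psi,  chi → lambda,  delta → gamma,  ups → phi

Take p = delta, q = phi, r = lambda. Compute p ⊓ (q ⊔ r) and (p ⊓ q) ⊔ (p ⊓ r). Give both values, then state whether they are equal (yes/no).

q ⊔ r = lambda, so p ⊓ (q ⊔ r) = delta ⊓ lambda = delta.
p ⊓ q = delta and p ⊓ r = delta, so (p ⊓ q) ⊔ (p ⊓ r) = delta ⊔ delta = delta.
Equal: yes.

delta; delta; yes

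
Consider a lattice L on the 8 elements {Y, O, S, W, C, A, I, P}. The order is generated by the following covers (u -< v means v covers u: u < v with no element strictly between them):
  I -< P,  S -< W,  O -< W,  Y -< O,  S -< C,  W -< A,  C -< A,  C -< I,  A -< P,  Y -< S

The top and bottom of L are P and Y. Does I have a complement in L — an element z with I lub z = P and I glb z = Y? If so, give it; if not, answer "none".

O

Need z with I ∨ z = P and I ∧ z = Y.
Checking each element gives: O.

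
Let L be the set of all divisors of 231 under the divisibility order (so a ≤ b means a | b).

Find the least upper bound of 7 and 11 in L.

77

In the divisibility order, the join is the least common multiple: lcm(7, 11) = 77.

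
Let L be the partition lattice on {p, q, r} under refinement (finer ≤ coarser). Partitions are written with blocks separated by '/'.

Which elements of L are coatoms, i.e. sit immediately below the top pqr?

p/qr, pq/r, pr/q

The coatoms are exactly the elements covered by pqr: p/qr, pq/r, pr/q.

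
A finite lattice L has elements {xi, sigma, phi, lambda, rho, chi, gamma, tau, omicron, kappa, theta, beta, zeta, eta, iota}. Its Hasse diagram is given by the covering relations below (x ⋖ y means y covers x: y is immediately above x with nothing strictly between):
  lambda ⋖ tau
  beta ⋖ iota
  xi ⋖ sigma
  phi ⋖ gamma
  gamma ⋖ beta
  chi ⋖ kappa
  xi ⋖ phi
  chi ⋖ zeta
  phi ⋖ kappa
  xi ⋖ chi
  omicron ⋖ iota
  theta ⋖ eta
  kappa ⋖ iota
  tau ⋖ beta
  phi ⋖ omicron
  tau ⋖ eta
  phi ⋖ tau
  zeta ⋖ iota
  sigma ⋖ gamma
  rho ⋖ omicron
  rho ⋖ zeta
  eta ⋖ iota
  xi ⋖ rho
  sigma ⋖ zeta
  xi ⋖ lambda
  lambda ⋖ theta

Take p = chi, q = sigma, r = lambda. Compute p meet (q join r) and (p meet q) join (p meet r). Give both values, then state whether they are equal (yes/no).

q join r = beta, so p meet (q join r) = chi meet beta = xi.
p meet q = xi and p meet r = xi, so (p meet q) join (p meet r) = xi join xi = xi.
Equal: yes.

xi; xi; yes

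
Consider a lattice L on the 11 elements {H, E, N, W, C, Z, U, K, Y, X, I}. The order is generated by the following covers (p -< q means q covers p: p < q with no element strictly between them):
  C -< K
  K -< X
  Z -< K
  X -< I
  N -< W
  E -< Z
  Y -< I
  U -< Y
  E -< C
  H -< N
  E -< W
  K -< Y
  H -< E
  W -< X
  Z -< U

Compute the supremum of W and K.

X

Common upper bounds of {W, K}: I, X.
The least among these is X.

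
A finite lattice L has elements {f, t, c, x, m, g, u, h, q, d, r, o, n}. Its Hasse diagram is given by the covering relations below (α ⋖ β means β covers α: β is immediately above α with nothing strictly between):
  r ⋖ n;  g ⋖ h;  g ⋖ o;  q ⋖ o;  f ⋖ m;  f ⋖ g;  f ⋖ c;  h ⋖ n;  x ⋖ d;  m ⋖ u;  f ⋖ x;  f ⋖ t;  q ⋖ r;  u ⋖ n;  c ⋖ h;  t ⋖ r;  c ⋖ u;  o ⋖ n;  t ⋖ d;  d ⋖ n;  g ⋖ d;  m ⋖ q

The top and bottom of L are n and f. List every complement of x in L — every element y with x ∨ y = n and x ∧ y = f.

c, h, m, o, q, r, u

Need y with x ∨ y = n and x ∧ y = f.
Checking each element gives: c, h, m, o, q, r, u.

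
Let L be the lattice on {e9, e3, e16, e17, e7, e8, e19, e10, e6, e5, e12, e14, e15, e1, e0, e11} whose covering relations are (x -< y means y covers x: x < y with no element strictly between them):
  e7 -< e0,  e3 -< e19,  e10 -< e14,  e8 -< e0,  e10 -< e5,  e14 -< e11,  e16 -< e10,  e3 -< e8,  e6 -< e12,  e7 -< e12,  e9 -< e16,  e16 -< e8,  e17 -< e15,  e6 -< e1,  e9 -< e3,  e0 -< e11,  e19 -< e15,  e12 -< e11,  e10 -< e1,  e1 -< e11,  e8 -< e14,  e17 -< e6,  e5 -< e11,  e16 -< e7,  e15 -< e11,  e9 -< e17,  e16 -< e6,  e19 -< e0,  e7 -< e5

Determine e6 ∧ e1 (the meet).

e6

Common lower bounds of {e6, e1}: e16, e17, e6, e9.
The greatest among these is e6.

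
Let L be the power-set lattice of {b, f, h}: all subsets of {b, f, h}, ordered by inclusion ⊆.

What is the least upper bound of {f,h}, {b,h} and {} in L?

{b,f,h}

Under ⊆, join is union: {f,h} ∪ {b,h} ∪ {} = {b,f,h}.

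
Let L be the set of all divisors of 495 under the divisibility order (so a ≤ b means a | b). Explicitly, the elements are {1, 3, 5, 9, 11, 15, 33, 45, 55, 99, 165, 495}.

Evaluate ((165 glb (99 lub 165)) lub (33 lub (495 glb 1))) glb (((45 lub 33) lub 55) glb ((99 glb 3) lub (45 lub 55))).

165

99 ∨ 165 = 495
165 ∧ 495 = 165
495 ∧ 1 = 1
33 ∨ 1 = 33
165 ∨ 33 = 165
45 ∨ 33 = 495
495 ∨ 55 = 495
99 ∧ 3 = 3
45 ∨ 55 = 495
3 ∨ 495 = 495
495 ∧ 495 = 495
165 ∧ 495 = 165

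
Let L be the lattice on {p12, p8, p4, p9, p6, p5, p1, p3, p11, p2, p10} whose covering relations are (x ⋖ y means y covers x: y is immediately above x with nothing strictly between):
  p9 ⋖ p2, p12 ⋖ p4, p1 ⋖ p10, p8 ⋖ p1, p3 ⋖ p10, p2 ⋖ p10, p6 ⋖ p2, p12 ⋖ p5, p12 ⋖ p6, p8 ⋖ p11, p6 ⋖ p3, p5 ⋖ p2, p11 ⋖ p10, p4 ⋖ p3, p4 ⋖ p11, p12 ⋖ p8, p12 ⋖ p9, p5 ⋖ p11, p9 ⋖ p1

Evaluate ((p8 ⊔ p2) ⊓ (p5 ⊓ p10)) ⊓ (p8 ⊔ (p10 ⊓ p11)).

p8 ∨ p2 = p10
p5 ∧ p10 = p5
p10 ∧ p5 = p5
p10 ∧ p11 = p11
p8 ∨ p11 = p11
p5 ∧ p11 = p5

p5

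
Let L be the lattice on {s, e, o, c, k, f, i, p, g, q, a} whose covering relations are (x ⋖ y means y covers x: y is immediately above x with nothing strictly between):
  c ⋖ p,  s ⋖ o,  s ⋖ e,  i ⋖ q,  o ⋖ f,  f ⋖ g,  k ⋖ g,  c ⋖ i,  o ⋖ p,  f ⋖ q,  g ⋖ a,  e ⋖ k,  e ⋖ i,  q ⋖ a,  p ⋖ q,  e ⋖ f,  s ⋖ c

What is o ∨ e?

Common upper bounds of {o, e}: a, f, g, q.
The least among these is f.

f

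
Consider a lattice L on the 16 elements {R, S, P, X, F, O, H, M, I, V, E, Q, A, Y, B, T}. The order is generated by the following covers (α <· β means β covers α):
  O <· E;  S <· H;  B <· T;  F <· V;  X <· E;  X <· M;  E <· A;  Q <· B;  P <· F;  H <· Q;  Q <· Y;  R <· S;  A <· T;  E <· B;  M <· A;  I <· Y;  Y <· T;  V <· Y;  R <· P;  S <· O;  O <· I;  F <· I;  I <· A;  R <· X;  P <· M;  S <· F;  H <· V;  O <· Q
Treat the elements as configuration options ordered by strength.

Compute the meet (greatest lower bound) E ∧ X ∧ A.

Common lower bounds of {E, X, A}: R, X.
The greatest among these is X.

X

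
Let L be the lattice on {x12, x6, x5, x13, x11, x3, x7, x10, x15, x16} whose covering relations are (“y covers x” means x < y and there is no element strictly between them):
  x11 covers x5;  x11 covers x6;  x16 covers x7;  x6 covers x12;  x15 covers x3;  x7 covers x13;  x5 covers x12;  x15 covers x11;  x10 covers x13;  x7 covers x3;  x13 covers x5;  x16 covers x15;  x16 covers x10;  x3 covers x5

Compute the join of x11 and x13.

Common upper bounds of {x11, x13}: x16.
The least among these is x16.

x16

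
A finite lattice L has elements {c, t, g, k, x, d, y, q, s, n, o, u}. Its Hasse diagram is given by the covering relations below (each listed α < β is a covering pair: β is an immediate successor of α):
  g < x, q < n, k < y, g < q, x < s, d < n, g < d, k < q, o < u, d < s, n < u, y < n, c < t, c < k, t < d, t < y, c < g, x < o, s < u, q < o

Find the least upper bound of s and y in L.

Common upper bounds of {s, y}: u.
The least among these is u.

u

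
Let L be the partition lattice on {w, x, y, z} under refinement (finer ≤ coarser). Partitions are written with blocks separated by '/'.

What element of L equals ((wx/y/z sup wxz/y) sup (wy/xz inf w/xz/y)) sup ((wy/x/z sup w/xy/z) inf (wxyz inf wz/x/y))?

wx/y/z ∨ wxz/y = wxz/y
wy/xz ∧ w/xz/y = w/xz/y
wxz/y ∨ w/xz/y = wxz/y
wy/x/z ∨ w/xy/z = wxy/z
wxyz ∧ wz/x/y = wz/x/y
wxy/z ∧ wz/x/y = w/x/y/z
wxz/y ∨ w/x/y/z = wxz/y

wxz/y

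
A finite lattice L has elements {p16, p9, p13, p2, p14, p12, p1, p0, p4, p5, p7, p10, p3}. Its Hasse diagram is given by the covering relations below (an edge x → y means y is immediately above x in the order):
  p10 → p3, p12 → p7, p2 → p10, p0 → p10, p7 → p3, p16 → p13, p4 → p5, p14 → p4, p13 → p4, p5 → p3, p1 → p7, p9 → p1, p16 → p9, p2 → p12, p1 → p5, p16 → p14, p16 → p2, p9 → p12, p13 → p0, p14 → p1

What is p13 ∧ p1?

p16

Common lower bounds of {p13, p1}: p16.
The greatest among these is p16.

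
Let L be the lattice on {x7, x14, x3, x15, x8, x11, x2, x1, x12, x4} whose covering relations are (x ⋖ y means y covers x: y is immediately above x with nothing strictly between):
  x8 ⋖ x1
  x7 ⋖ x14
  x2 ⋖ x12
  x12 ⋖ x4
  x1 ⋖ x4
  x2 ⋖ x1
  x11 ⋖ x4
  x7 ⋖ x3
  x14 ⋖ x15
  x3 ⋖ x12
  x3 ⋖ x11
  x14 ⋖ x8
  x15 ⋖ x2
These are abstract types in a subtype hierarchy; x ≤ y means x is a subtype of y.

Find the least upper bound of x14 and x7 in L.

x14

Common upper bounds of {x14, x7}: x1, x12, x14, x15, x2, x4, x8.
The least among these is x14.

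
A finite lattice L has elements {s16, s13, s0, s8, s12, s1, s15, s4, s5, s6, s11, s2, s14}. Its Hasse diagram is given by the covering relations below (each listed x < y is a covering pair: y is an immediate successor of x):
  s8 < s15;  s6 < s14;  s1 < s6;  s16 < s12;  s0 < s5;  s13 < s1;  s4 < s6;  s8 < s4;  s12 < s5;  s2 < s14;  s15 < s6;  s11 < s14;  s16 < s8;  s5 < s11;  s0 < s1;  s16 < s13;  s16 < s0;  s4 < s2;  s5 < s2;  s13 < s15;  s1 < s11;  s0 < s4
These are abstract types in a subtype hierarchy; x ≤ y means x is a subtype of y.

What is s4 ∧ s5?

s0

Common lower bounds of {s4, s5}: s0, s16.
The greatest among these is s0.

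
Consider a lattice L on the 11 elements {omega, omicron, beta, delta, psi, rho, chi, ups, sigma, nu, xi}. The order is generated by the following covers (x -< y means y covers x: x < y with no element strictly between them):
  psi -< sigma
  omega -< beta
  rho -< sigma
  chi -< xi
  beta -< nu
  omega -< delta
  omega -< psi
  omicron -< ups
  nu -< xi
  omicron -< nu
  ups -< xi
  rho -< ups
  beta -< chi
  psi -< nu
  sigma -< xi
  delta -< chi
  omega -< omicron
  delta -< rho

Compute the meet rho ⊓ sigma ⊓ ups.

rho

Common lower bounds of {rho, sigma, ups}: delta, omega, rho.
The greatest among these is rho.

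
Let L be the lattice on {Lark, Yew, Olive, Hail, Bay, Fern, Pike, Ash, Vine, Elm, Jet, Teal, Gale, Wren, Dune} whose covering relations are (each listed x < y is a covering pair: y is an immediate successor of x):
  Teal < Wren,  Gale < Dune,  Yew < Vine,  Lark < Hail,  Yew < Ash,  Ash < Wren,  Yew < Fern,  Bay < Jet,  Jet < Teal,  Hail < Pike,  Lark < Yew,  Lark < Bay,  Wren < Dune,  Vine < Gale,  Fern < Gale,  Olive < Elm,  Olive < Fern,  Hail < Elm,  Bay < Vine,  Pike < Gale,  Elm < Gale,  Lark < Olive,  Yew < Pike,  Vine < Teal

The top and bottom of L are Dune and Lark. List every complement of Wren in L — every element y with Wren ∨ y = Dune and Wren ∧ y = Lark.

Elm, Hail, Olive

Need y with Wren ∨ y = Dune and Wren ∧ y = Lark.
Checking each element gives: Elm, Hail, Olive.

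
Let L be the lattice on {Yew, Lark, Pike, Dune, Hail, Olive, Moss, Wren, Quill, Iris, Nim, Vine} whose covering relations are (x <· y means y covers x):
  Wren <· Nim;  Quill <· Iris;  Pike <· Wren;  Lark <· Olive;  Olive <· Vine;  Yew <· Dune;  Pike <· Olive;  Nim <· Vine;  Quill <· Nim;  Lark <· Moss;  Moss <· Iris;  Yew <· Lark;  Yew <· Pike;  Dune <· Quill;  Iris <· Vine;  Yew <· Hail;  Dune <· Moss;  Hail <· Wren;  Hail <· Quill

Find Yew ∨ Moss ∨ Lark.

Moss

Common upper bounds of {Yew, Moss, Lark}: Iris, Moss, Vine.
The least among these is Moss.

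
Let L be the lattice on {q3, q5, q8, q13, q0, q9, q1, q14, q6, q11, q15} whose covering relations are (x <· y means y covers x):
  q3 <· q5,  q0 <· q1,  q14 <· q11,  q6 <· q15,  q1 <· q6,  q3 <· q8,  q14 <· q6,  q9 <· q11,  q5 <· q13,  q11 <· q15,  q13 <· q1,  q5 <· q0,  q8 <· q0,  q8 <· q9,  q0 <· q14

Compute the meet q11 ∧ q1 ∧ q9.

Common lower bounds of {q11, q1, q9}: q3, q8.
The greatest among these is q8.

q8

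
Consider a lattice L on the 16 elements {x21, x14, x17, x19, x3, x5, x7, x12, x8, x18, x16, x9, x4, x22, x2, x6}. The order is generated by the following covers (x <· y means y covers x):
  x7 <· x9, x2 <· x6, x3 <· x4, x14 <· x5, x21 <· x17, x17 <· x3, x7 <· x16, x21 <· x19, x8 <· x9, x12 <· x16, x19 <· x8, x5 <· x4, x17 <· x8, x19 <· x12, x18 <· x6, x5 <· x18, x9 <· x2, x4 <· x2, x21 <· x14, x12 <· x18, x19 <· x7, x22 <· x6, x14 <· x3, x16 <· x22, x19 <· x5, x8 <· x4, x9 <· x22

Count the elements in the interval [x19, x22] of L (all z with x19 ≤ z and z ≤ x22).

7

The interval [x19, x22] = {x12, x16, x19, x22, x7, x8, x9}, which has 7 elements.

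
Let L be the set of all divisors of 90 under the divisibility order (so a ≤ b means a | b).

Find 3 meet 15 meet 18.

In the divisibility order, the meet is the greatest common divisor: gcd(3, 15, 18) = 3.

3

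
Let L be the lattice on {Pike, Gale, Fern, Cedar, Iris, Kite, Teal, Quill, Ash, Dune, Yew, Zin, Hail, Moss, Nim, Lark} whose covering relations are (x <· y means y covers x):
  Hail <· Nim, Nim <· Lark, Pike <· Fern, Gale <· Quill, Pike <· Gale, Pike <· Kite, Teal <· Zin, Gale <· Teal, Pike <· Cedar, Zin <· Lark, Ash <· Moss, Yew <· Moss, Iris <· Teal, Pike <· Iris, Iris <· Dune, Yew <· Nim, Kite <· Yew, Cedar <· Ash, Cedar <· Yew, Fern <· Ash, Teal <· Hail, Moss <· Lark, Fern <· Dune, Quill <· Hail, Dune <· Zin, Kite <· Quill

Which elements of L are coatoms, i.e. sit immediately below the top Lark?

The coatoms are exactly the elements covered by Lark: Moss, Nim, Zin.

Moss, Nim, Zin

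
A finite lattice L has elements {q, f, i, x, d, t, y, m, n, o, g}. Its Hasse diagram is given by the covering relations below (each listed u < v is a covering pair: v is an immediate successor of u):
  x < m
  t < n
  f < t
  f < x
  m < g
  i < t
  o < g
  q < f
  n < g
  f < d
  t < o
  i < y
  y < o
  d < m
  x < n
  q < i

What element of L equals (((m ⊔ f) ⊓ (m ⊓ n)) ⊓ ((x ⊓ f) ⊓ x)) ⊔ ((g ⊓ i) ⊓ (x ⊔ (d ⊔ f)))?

f

m ∨ f = m
m ∧ n = x
m ∧ x = x
x ∧ f = f
f ∧ x = f
x ∧ f = f
g ∧ i = i
d ∨ f = d
x ∨ d = m
i ∧ m = q
f ∨ q = f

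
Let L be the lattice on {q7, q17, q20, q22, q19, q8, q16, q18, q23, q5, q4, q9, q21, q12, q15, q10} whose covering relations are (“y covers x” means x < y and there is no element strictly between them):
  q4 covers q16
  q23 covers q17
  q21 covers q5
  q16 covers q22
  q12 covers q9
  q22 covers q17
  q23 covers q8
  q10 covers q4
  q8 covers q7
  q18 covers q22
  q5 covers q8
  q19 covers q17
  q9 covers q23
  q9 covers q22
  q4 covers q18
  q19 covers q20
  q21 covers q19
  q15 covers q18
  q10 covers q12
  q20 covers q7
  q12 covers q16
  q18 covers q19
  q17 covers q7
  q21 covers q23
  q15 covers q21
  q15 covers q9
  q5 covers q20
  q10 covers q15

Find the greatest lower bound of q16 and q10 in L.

q16

Common lower bounds of {q16, q10}: q16, q17, q22, q7.
The greatest among these is q16.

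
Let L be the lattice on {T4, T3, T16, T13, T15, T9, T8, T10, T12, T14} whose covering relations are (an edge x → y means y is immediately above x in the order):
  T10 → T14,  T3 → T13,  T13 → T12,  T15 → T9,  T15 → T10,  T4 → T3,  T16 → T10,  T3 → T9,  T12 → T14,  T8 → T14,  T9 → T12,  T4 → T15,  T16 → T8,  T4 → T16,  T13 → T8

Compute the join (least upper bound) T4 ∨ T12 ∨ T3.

T12

Common upper bounds of {T4, T12, T3}: T12, T14.
The least among these is T12.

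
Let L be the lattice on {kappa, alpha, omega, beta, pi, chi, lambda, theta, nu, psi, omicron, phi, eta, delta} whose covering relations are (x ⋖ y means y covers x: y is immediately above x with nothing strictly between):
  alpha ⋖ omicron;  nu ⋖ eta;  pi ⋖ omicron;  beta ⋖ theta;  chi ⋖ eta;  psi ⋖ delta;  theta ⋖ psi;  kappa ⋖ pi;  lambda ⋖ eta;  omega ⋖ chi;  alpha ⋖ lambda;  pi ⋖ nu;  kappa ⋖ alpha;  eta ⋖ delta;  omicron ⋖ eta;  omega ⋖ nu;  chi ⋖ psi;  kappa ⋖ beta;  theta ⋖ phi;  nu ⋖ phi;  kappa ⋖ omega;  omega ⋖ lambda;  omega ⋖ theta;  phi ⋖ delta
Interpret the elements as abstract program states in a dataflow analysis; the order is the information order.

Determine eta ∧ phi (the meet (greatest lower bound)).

Common lower bounds of {eta, phi}: kappa, nu, omega, pi.
The greatest among these is nu.

nu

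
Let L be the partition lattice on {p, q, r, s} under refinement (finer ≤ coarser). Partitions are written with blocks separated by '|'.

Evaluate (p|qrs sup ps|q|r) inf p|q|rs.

p|q|rs

p|qrs ∨ ps|q|r = pqrs
pqrs ∧ p|q|rs = p|q|rs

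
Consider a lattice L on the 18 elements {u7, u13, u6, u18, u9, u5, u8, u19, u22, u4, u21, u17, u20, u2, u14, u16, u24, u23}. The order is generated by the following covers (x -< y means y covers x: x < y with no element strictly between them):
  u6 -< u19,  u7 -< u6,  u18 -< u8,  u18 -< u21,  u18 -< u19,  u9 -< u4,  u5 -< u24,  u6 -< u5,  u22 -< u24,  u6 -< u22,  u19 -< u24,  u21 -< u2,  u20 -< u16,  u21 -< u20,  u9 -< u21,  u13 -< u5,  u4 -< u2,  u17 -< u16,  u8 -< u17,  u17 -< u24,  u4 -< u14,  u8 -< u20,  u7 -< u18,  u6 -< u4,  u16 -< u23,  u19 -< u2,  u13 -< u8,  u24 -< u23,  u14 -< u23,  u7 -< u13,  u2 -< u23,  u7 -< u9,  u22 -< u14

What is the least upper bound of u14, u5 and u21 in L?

Common upper bounds of {u14, u5, u21}: u23.
The least among these is u23.

u23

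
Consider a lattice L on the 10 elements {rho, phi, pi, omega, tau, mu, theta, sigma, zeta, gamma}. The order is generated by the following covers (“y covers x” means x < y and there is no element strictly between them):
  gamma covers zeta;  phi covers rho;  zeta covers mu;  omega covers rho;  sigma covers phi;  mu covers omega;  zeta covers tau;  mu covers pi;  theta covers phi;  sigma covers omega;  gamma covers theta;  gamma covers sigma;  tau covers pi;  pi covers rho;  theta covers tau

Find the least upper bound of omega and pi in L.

mu

Common upper bounds of {omega, pi}: gamma, mu, zeta.
The least among these is mu.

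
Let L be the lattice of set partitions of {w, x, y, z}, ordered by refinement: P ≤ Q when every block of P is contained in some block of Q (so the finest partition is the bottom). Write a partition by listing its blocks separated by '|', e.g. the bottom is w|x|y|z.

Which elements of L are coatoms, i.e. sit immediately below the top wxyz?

wxy|z, wxz|y, wx|yz, wyz|x, wy|xz, wz|xy, w|xyz

The coatoms are exactly the elements covered by wxyz: wxy|z, wxz|y, wx|yz, wyz|x, wy|xz, wz|xy, w|xyz.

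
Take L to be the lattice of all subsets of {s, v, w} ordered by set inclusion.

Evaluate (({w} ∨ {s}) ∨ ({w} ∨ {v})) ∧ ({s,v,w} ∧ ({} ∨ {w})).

{w} ∨ {s} = {s,w}
{w} ∨ {v} = {v,w}
{s,w} ∨ {v,w} = {s,v,w}
{} ∨ {w} = {w}
{s,v,w} ∧ {w} = {w}
{s,v,w} ∧ {w} = {w}

{w}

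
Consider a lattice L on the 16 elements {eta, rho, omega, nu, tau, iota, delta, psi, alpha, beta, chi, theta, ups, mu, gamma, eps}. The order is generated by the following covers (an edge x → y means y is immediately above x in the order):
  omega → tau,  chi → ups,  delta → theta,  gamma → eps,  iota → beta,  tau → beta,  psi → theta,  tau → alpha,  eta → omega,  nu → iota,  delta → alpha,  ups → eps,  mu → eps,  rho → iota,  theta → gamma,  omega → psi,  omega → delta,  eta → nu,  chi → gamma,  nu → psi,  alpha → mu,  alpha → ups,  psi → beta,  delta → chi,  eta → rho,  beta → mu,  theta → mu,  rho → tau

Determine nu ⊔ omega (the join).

psi

Common upper bounds of {nu, omega}: beta, eps, gamma, mu, psi, theta.
The least among these is psi.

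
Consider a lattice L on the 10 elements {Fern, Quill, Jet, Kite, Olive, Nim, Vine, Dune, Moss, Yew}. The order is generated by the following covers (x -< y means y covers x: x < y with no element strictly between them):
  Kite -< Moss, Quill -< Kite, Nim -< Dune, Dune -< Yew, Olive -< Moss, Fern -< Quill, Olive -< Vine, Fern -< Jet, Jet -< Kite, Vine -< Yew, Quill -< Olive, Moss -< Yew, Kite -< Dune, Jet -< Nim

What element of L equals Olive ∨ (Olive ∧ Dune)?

Olive

Olive ∧ Dune = Quill
Olive ∨ Quill = Olive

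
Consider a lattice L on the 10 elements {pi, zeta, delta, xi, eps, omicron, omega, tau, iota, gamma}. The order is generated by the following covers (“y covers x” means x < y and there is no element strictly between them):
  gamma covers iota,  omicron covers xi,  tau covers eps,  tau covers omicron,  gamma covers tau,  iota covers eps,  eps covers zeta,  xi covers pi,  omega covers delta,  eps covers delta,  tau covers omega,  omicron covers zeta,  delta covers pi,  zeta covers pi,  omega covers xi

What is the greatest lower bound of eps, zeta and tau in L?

Common lower bounds of {eps, zeta, tau}: pi, zeta.
The greatest among these is zeta.

zeta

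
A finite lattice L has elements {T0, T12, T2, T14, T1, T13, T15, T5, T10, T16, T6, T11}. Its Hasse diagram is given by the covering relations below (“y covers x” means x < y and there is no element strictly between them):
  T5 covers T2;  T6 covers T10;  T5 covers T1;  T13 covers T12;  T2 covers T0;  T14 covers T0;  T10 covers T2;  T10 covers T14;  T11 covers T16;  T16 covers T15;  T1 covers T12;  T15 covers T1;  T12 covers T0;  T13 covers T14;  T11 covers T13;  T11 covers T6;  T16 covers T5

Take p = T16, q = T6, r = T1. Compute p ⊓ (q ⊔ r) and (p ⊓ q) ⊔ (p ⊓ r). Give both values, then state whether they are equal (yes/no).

q ⊔ r = T11, so p ⊓ (q ⊔ r) = T16 ⊓ T11 = T16.
p ⊓ q = T2 and p ⊓ r = T1, so (p ⊓ q) ⊔ (p ⊓ r) = T2 ⊔ T1 = T5.
Equal: no.

T16; T5; no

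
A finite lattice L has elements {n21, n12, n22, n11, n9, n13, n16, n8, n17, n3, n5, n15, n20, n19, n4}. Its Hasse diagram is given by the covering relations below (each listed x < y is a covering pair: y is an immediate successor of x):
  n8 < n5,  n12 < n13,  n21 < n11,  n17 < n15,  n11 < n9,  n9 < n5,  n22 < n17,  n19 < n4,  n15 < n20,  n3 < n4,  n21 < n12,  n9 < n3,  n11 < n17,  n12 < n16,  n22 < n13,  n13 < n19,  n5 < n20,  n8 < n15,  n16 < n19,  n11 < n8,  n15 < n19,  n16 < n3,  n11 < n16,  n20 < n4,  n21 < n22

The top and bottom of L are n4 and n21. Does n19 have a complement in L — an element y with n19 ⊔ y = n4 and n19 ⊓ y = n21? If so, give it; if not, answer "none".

none

For every candidate y, either n19 ∨ y ≠ n4 or n19 ∧ y ≠ n21; no complement exists.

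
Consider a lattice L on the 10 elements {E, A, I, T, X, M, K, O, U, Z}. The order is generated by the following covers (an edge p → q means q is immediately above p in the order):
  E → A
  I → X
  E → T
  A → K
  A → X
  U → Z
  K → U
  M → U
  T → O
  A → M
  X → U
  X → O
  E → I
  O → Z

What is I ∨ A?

X

Common upper bounds of {I, A}: O, U, X, Z.
The least among these is X.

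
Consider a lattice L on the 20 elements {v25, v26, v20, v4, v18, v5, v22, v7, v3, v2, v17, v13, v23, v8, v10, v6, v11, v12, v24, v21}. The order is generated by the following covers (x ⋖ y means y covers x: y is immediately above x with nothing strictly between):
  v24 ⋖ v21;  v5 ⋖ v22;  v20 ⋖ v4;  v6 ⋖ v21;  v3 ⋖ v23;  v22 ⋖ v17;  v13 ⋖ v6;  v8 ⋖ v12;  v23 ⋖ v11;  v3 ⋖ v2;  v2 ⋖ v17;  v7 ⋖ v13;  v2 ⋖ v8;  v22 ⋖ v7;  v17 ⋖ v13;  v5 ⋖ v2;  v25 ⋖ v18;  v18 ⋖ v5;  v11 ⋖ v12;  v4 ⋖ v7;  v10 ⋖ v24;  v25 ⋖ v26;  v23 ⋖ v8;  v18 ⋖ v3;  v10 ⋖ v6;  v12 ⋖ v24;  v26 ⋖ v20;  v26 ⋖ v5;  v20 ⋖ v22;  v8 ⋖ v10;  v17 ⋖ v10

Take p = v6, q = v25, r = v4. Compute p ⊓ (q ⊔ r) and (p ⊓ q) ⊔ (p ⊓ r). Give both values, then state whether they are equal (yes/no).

q ⊔ r = v4, so p ⊓ (q ⊔ r) = v6 ⊓ v4 = v4.
p ⊓ q = v25 and p ⊓ r = v4, so (p ⊓ q) ⊔ (p ⊓ r) = v25 ⊔ v4 = v4.
Equal: yes.

v4; v4; yes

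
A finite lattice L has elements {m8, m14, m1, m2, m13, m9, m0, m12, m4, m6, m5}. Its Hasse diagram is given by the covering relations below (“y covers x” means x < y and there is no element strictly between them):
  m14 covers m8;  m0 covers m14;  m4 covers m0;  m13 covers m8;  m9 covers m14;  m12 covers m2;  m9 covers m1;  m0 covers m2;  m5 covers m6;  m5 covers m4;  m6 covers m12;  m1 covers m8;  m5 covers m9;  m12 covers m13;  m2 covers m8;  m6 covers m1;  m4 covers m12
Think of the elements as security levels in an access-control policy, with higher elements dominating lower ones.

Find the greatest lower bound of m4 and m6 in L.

m12

Common lower bounds of {m4, m6}: m12, m13, m2, m8.
The greatest among these is m12.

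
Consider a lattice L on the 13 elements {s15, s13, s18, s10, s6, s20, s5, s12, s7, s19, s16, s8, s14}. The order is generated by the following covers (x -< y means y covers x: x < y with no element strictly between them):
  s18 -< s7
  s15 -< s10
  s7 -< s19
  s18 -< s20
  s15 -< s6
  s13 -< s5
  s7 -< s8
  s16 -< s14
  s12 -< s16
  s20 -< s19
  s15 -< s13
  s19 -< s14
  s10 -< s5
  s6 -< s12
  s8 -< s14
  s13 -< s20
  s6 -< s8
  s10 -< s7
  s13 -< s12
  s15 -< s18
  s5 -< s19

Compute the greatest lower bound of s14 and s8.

Common lower bounds of {s14, s8}: s10, s15, s18, s6, s7, s8.
The greatest among these is s8.

s8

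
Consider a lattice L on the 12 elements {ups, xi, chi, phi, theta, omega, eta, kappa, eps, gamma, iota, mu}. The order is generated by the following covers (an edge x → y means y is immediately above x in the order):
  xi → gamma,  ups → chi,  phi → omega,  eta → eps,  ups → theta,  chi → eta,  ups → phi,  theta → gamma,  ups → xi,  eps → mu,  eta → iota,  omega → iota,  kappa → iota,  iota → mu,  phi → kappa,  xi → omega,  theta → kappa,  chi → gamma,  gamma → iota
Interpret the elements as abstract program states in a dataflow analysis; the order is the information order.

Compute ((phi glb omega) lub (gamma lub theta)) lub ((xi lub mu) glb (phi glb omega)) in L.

phi ∧ omega = phi
gamma ∨ theta = gamma
phi ∨ gamma = iota
xi ∨ mu = mu
phi ∧ omega = phi
mu ∧ phi = phi
iota ∨ phi = iota

iota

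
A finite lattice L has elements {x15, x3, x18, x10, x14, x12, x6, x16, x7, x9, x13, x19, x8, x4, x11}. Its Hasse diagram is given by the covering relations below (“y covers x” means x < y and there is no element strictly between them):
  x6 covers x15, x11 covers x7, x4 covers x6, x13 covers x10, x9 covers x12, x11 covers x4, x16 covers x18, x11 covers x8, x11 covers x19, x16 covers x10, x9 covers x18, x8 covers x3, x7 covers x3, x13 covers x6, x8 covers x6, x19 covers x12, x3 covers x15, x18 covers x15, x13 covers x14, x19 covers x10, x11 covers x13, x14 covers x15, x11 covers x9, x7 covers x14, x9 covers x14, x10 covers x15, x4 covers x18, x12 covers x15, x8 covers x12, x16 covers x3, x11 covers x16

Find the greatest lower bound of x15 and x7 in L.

x15

Common lower bounds of {x15, x7}: x15.
The greatest among these is x15.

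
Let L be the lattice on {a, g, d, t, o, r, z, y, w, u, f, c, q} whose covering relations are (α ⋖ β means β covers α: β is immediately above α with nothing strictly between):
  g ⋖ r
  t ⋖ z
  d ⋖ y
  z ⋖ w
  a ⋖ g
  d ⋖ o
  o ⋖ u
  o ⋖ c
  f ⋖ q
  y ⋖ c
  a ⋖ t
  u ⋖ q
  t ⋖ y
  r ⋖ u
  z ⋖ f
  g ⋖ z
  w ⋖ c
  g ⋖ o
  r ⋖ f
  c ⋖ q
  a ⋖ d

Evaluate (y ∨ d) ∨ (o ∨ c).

y ∨ d = y
o ∨ c = c
y ∨ c = c

c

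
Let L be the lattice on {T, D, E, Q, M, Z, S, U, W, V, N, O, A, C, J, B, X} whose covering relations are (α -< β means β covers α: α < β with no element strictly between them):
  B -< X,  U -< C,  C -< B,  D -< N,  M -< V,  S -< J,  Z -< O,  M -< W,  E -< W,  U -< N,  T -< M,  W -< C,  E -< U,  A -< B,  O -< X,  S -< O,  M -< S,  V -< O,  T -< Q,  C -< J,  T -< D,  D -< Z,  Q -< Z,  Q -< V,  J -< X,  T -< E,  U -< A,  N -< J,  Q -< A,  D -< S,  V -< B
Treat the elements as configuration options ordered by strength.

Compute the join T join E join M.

W

Common upper bounds of {T, E, M}: B, C, J, W, X.
The least among these is W.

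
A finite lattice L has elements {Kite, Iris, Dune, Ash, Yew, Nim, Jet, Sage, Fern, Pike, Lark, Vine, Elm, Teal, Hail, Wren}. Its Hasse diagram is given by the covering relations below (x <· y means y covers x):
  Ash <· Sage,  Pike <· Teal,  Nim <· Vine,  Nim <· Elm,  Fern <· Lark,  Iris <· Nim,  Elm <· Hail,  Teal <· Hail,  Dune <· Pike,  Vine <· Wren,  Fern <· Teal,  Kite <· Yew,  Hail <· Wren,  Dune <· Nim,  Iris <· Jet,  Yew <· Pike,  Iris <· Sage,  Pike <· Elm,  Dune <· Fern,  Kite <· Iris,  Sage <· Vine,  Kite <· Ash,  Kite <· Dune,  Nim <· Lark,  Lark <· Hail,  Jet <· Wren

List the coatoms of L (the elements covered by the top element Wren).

The coatoms are exactly the elements covered by Wren: Hail, Jet, Vine.

Hail, Jet, Vine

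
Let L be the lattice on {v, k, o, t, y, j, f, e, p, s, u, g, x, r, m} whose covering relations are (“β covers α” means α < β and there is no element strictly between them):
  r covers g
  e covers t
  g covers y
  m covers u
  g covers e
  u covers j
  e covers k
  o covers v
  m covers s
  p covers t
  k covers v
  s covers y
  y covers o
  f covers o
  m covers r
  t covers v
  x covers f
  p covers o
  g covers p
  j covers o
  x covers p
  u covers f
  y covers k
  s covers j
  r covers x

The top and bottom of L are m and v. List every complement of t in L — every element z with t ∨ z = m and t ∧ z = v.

Need z with t ∨ z = m and t ∧ z = v.
Checking each element gives: j, s, u.

j, s, u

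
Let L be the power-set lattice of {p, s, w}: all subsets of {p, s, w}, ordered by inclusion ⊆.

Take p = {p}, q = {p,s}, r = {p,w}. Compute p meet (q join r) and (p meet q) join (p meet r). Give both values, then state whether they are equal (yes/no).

{p}; {p}; yes

q join r = {p,s,w}, so p meet (q join r) = {p} meet {p,s,w} = {p}.
p meet q = {p} and p meet r = {p}, so (p meet q) join (p meet r) = {p} join {p} = {p}.
Equal: yes.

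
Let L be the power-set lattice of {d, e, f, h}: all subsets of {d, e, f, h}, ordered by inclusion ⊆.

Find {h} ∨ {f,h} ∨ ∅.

{f,h}

Under ⊆, join is union: {h} ∪ {f,h} ∪ ∅ = {f,h}.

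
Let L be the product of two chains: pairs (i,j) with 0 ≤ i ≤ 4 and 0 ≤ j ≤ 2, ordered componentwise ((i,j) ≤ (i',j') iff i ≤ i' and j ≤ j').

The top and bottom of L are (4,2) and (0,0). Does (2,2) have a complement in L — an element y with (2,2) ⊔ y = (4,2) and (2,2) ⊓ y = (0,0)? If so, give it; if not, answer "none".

none

For every candidate y, either (2,2) ∨ y ≠ (4,2) or (2,2) ∧ y ≠ (0,0); no complement exists.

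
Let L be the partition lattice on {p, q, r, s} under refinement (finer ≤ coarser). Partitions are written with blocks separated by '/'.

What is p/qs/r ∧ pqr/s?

p/q/r/s

The meet (common refinement) of p/qs/r and pqr/s intersects blocks pairwise, giving p/q/r/s.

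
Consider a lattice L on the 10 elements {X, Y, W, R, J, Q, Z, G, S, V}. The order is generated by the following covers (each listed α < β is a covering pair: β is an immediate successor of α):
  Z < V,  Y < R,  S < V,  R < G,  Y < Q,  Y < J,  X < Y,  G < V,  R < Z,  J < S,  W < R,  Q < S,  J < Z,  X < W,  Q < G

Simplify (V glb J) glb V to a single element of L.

J

V ∧ J = J
J ∧ V = J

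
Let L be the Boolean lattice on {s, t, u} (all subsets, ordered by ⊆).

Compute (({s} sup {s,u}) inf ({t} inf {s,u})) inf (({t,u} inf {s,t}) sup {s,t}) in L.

∅

{s} ∨ {s,u} = {s,u}
{t} ∧ {s,u} = ∅
{s,u} ∧ ∅ = ∅
{t,u} ∧ {s,t} = {t}
{t} ∨ {s,t} = {s,t}
∅ ∧ {s,t} = ∅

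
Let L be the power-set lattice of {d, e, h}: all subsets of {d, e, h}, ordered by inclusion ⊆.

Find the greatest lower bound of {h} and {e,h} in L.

Under ⊆, meet is intersection: {h} ∩ {e,h} = {h}.

{h}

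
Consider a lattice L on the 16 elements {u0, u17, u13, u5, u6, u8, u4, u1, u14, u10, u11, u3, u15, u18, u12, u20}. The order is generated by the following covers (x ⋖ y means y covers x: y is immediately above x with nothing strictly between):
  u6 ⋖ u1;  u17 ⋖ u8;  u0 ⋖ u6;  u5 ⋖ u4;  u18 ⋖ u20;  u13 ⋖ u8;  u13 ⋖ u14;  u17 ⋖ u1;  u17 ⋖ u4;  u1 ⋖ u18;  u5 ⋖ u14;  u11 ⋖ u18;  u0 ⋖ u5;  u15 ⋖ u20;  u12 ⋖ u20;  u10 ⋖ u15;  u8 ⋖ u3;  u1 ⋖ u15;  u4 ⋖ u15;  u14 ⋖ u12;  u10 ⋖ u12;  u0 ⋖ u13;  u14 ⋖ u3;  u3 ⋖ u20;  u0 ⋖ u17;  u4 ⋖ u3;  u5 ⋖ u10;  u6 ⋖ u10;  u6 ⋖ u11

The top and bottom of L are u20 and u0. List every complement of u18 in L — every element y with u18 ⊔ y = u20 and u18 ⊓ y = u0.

Need y with u18 ∨ y = u20 and u18 ∧ y = u0.
Checking each element gives: u13, u14, u5.

u13, u14, u5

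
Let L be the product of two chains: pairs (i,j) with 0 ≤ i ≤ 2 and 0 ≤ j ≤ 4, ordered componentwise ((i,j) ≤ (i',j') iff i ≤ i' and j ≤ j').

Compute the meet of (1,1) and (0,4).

In a product of chains, the meet is componentwise min, giving (0,1).

(0,1)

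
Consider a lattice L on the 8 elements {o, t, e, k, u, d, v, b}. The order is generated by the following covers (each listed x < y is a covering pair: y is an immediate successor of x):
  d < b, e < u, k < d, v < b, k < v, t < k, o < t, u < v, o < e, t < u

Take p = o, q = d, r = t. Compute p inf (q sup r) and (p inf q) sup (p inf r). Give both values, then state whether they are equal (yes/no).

q sup r = d, so p inf (q sup r) = o inf d = o.
p inf q = o and p inf r = o, so (p inf q) sup (p inf r) = o sup o = o.
Equal: yes.

o; o; yes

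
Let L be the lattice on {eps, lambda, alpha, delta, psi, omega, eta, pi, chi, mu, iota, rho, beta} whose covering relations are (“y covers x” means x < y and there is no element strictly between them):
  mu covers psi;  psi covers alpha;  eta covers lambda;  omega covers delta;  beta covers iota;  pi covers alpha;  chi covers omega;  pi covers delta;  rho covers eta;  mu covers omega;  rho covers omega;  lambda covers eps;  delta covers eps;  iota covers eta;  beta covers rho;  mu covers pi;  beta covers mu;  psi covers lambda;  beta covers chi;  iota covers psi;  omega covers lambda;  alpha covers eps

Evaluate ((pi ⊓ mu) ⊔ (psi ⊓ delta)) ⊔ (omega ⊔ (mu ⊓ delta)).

pi ∧ mu = pi
psi ∧ delta = eps
pi ∨ eps = pi
mu ∧ delta = delta
omega ∨ delta = omega
pi ∨ omega = mu

mu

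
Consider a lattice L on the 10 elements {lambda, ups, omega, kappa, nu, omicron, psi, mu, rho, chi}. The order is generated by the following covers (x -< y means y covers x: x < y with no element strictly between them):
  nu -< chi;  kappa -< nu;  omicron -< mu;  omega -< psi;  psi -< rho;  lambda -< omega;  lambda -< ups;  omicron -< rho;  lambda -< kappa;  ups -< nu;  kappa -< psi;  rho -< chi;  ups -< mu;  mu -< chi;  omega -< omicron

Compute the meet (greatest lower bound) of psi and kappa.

kappa

Common lower bounds of {psi, kappa}: kappa, lambda.
The greatest among these is kappa.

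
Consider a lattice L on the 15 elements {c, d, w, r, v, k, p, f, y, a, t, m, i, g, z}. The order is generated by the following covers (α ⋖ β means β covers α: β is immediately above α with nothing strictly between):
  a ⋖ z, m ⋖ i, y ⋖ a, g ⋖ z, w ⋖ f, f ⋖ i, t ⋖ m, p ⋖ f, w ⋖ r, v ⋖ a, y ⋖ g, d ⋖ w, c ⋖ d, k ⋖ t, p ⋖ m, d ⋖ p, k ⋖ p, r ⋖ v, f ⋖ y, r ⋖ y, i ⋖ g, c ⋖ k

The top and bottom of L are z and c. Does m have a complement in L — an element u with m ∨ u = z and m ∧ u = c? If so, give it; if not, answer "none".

none

For every candidate u, either m ∨ u ≠ z or m ∧ u ≠ c; no complement exists.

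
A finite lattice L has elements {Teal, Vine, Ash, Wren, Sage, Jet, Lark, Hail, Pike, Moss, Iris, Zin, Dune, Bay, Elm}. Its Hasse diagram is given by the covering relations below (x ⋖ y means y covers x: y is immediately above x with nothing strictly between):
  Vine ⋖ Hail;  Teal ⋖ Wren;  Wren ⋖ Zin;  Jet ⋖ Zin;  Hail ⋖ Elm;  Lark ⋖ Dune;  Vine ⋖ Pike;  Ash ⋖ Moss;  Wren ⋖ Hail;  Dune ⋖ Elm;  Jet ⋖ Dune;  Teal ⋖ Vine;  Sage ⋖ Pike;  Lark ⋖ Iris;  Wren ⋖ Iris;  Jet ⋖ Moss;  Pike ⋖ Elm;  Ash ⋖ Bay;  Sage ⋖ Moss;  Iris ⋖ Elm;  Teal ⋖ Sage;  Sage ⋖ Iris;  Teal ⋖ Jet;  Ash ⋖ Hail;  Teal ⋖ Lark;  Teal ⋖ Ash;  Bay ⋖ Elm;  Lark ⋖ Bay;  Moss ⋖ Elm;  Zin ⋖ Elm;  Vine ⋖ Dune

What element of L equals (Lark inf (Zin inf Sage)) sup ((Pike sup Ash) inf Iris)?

Iris

Zin ∧ Sage = Teal
Lark ∧ Teal = Teal
Pike ∨ Ash = Elm
Elm ∧ Iris = Iris
Teal ∨ Iris = Iris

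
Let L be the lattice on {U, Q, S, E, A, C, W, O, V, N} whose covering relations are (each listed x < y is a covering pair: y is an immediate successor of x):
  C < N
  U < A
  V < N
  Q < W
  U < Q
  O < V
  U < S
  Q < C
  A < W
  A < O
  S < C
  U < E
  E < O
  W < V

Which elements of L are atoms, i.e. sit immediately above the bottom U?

The atoms are exactly the elements that cover U: A, E, Q, S.

A, E, Q, S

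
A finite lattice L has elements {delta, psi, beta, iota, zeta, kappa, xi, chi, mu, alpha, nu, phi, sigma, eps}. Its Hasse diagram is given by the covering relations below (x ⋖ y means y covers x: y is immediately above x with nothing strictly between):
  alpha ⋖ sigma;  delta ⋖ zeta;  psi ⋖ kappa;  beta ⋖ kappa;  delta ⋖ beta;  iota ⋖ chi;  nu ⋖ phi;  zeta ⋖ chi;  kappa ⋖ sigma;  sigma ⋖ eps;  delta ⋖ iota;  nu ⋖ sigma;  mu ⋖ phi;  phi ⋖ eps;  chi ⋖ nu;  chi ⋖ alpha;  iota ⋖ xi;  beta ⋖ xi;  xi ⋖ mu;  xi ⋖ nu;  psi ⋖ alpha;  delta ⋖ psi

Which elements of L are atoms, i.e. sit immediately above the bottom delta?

The atoms are exactly the elements that cover delta: beta, iota, psi, zeta.

beta, iota, psi, zeta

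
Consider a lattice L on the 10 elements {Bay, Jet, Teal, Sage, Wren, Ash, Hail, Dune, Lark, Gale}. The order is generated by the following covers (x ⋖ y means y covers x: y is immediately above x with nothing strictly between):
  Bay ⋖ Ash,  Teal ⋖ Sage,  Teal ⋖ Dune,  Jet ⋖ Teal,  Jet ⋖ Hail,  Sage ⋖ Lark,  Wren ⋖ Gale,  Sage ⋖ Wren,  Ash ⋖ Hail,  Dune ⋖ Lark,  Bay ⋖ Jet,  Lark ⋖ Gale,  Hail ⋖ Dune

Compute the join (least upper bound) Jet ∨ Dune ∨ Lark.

Lark

Common upper bounds of {Jet, Dune, Lark}: Gale, Lark.
The least among these is Lark.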